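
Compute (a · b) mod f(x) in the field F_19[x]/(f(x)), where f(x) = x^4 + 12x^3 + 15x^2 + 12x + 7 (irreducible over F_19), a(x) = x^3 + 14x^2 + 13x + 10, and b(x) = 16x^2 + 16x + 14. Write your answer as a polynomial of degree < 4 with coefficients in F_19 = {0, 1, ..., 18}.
a · b ≡ 10x^3 + 13x^2 + 15x + 13 (mod f(x))

Multiply in F_19[x]: a(x)·b(x) = (x^3 + 14x^2 + 13x + 10)·(16x^2 + 16x + 14) = 16x^5 + 12x^4 + 9x^3 + 13x^2 + 7. This has degree ≥ 4, so divide by f(x) over F_19: 16x^5 + 12x^4 + 9x^3 + 13x^2 + 7 = (16x + 10)·(x^4 + 12x^3 + 15x^2 + 12x + 7) + (10x^3 + 13x^2 + 15x + 13). Hence a·b ≡ 10x^3 + 13x^2 + 15x + 13 (mod f). (F_19[x]/(f) is a field with 19^4 = 130321 elements since f is irreducible of degree 4.)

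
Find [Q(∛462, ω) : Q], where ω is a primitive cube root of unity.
[Q(∛462, ω) : Q] = 6

[Q(∛462):Q] = 3 (min poly x^3 - 462, irreducible since 462 is not a perfect cube). [Q(ω):Q] = 2 (min poly x^2 + x + 1). Since Q(∛462) ⊂ R and ω ∉ R, we have ω ∉ Q(∛462), so x^2 + x + 1 remains irreducible over Q(∛462) and [Q(∛462, ω) : Q(∛462)] = 2. By the tower law, [Q(∛462, ω) : Q] = 3 · 2 = 6. (In fact Q(∛462, ω) is the splitting field of x^3 - 462 over Q.)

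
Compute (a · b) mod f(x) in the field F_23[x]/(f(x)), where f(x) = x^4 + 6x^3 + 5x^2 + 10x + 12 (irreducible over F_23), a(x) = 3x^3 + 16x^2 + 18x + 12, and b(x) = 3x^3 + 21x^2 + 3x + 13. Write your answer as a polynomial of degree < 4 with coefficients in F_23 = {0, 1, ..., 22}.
a · b ≡ 8x^3 + 6x^2 + 18x + 12 (mod f(x))

Multiply in F_23[x]: a(x)·b(x) = (3x^3 + 16x^2 + 18x + 12)·(3x^3 + 21x^2 + 3x + 13) = 9x^6 + 19x^5 + 8x^4 + 18x^3 + 8x^2 + 17x + 18. This has degree ≥ 4, so divide by f(x) over F_23: 9x^6 + 19x^5 + 8x^4 + 18x^3 + 8x^2 + 17x + 18 = (9x^2 + 11x + 12)·(x^4 + 6x^3 + 5x^2 + 10x + 12) + (8x^3 + 6x^2 + 18x + 12). Hence a·b ≡ 8x^3 + 6x^2 + 18x + 12 (mod f). (F_23[x]/(f) is a field with 23^4 = 279841 elements since f is irreducible of degree 4.)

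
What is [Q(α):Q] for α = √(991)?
[Q(α):Q] = 2

[Q(α):Q] equals the degree of the minimal polynomial of α. Here α^2 = 991 and x^2 - 991 is irreducible (d = 991 is squarefree, ≠ 1, hence not a square), so deg(m_α) = 2. Thus [Q(α):Q] = 2.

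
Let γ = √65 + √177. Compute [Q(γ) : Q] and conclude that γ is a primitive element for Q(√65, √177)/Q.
[Q(γ) : Q] = 4 (equivalently, Q(γ) = Q(√65, √177))

Obviously Q(γ) ⊆ Q(√65, √177), and [Q(√65, √177):Q] = 4 (since 65, 177 are distinct squarefree integers > 1 with 11505 not a perfect square). To show equality we compute the minimal polynomial of γ. From γ = √65 + √177: γ^2 = 65 + 2√(11505) + 177 = 242 + 2√(11505), so γ^2 - 242 = 2√(11505); squaring, (γ^2 - 242)^2 = 4·11505, i.e. γ^4 - 484γ^2 + 58564 - 46020 = 0, i.e. γ^4 - 484γ^2 + 12544 = 0. So γ is a root of x^4 - 484x^2 + 12544. This polynomial is irreducible over Q: it has no rational root (each ±√65 ± √177 is irrational), and any factorization into two quadratics over Q would force √(11505) ∈ Q (pairing opposite roots) or √65, √177 ∈ Q (other pairings), all impossible. Hence [Q(γ):Q] = 4 = [Q(√65, √177):Q], so Q(γ) = Q(√65, √177).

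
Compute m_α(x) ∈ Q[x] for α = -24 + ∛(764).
m_α(x) = x^3 + 72x^2 + 1728x + 13060

Set β = α + 24 = ∛(764), so β^3 = 764. Then (α + 24)^3 - 764 = 0, i.e. α is a root of g(x) = (x + 24)^3 - 764 = x^3 + 72x^2 + 1728x + 13060. Since g(x) = h(x + 24) where h(x) = x^3 - 764, and h is irreducible over Q (because 764 is not a perfect cube, so h has no rational root, and a monic cubic with no rational root is irreducible), g is also irreducible (irreducibility is preserved under the substitution x → x + 24). Hence m_α(x) = x^3 + 72x^2 + 1728x + 13060.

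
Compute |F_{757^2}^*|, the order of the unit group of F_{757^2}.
|F_{757^2}^*| = 573048

F_{757^2} has 757^2 = 573049 elements; its multiplicative group consists of all nonzero elements, so |F_{757^2}^*| = 573049 - 1 = 573048. (It is cyclic since any finite subgroup of the multiplicative group of a field is cyclic.)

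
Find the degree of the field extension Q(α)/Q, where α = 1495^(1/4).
[Q(α):Q] = 4

α is a root of x^4 - 1495. By Eisenstein's criterion at the prime p = 5 (which divides the constant term 1495 but p^2 = 25 does not, since 1495 is squarefree), x^4 - 1495 is irreducible over Q. Hence [Q(α):Q] = 4.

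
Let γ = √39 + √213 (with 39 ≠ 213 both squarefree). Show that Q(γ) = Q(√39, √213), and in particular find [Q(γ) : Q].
[Q(γ) : Q] = 4 (equivalently, Q(γ) = Q(√39, √213))

Obviously Q(γ) ⊆ Q(√39, √213), and [Q(√39, √213):Q] = 4 (since 39, 213 are distinct squarefree integers > 1 with 8307 not a perfect square). To show equality we compute the minimal polynomial of γ. From γ = √39 + √213: γ^2 = 39 + 2√(8307) + 213 = 252 + 2√(8307), so γ^2 - 252 = 2√(8307); squaring, (γ^2 - 252)^2 = 4·8307, i.e. γ^4 - 504γ^2 + 63504 - 33228 = 0, i.e. γ^4 - 504γ^2 + 30276 = 0. So γ is a root of x^4 - 504x^2 + 30276. This polynomial is irreducible over Q: it has no rational root (each ±√39 ± √213 is irrational), and any factorization into two quadratics over Q would force √(8307) ∈ Q (pairing opposite roots) or √39, √213 ∈ Q (other pairings), all impossible. Hence [Q(γ):Q] = 4 = [Q(√39, √213):Q], so Q(γ) = Q(√39, √213).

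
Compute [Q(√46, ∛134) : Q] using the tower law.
[Q(√46, ∛134) : Q] = 6

Let L = Q(√46, ∛134). Since Q(√46) ⊂ L and [Q(√46):Q] = 2, the tower law gives 2 | [L:Q]. Likewise Q(∛134) ⊂ L with [Q(∛134):Q] = 3 (because 134 is not a perfect cube), so 3 | [L:Q]. As gcd(2,3) = 1, [L:Q] is divisible by 6. Conversely L is generated over Q by √46 and ∛134, so [L:Q] ≤ 2·3 = 6. Therefore [Q(√46, ∛134) : Q] = 6.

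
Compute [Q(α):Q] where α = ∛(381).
[Q(α):Q] = 3

The minimal polynomial of α is x^3 - 381, irreducible over Q since 381 is not a perfect cube (so x^3 - 381 has no rational root). Hence [Q(α):Q] = deg(m_α) = 3.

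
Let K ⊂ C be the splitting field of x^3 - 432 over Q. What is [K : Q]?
[K : Q] = 6

The roots of x^3 - 432 are ∛432, ω∛432, ω^2∛432 where ω = e^(2πi/3) is a primitive cube root of unity, so K = Q(∛432, ω). Now [Q(∛432):Q] = 3 (since 432 is not a perfect cube, x^3 - 432 is irreducible) and [Q(ω):Q] = 2. Both 2 and 3 divide [K:Q], and [K:Q] ≤ 3·2 = 6, so [K:Q] = 6. (Equivalently: Q(∛432) ⊂ R but ω ∉ R, so [K : Q(∛432)] = 2.)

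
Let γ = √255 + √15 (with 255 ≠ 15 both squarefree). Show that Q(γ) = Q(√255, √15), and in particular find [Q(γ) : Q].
[Q(γ) : Q] = 4 (equivalently, Q(γ) = Q(√255, √15))

Obviously Q(γ) ⊆ Q(√255, √15), and [Q(√255, √15):Q] = 4 (since 255, 15 are distinct squarefree integers > 1 with 3825 not a perfect square). To show equality we compute the minimal polynomial of γ. From γ = √255 + √15: γ^2 = 255 + 2√(3825) + 15 = 270 + 2√(3825), so γ^2 - 270 = 2√(3825); squaring, (γ^2 - 270)^2 = 4·3825, i.e. γ^4 - 540γ^2 + 72900 - 15300 = 0, i.e. γ^4 - 540γ^2 + 57600 = 0. So γ is a root of x^4 - 540x^2 + 57600. This polynomial is irreducible over Q: it has no rational root (each ±√255 ± √15 is irrational), and any factorization into two quadratics over Q would force √(3825) ∈ Q (pairing opposite roots) or √255, √15 ∈ Q (other pairings), all impossible. Hence [Q(γ):Q] = 4 = [Q(√255, √15):Q], so Q(γ) = Q(√255, √15).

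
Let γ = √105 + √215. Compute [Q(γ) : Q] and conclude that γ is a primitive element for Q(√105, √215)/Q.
[Q(γ) : Q] = 4 (equivalently, Q(γ) = Q(√105, √215))

Obviously Q(γ) ⊆ Q(√105, √215), and [Q(√105, √215):Q] = 4 (since 105, 215 are distinct squarefree integers > 1 with 22575 not a perfect square). To show equality we compute the minimal polynomial of γ. From γ = √105 + √215: γ^2 = 105 + 2√(22575) + 215 = 320 + 2√(22575), so γ^2 - 320 = 2√(22575); squaring, (γ^2 - 320)^2 = 4·22575, i.e. γ^4 - 640γ^2 + 102400 - 90300 = 0, i.e. γ^4 - 640γ^2 + 12100 = 0. So γ is a root of x^4 - 640x^2 + 12100. This polynomial is irreducible over Q: it has no rational root (each ±√105 ± √215 is irrational), and any factorization into two quadratics over Q would force √(22575) ∈ Q (pairing opposite roots) or √105, √215 ∈ Q (other pairings), all impossible. Hence [Q(γ):Q] = 4 = [Q(√105, √215):Q], so Q(γ) = Q(√105, √215).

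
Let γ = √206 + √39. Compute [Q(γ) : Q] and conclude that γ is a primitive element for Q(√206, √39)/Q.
[Q(γ) : Q] = 4 (equivalently, Q(γ) = Q(√206, √39))

Obviously Q(γ) ⊆ Q(√206, √39), and [Q(√206, √39):Q] = 4 (since 206, 39 are distinct squarefree integers > 1 with 8034 not a perfect square). To show equality we compute the minimal polynomial of γ. From γ = √206 + √39: γ^2 = 206 + 2√(8034) + 39 = 245 + 2√(8034), so γ^2 - 245 = 2√(8034); squaring, (γ^2 - 245)^2 = 4·8034, i.e. γ^4 - 490γ^2 + 60025 - 32136 = 0, i.e. γ^4 - 490γ^2 + 27889 = 0. So γ is a root of x^4 - 490x^2 + 27889. This polynomial is irreducible over Q: it has no rational root (each ±√206 ± √39 is irrational), and any factorization into two quadratics over Q would force √(8034) ∈ Q (pairing opposite roots) or √206, √39 ∈ Q (other pairings), all impossible. Hence [Q(γ):Q] = 4 = [Q(√206, √39):Q], so Q(γ) = Q(√206, √39).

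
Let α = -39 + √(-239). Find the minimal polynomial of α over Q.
m_α(x) = x^2 + 78x + 1760

From α + 39 = √(-239), squaring gives (α + 39)^2 = -239, i.e. α^2 + 78α + 1521 = -239, so α^2 + 78α + 1760 = 0. The discriminant of x^2 + 78x + 1760 is (78)^2 - 4·(1760) = 6084 - 7040 = -956, and 4·(-239) is not a perfect square in Q since -239 is squarefree and ≠ 1. Hence x^2 + 78x + 1760 is irreducible over Q and is the minimal polynomial of α.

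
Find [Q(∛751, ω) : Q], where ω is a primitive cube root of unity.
[Q(∛751, ω) : Q] = 6

[Q(∛751):Q] = 3 (min poly x^3 - 751, irreducible since 751 is not a perfect cube). [Q(ω):Q] = 2 (min poly x^2 + x + 1). Since Q(∛751) ⊂ R and ω ∉ R, we have ω ∉ Q(∛751), so x^2 + x + 1 remains irreducible over Q(∛751) and [Q(∛751, ω) : Q(∛751)] = 2. By the tower law, [Q(∛751, ω) : Q] = 3 · 2 = 6. (In fact Q(∛751, ω) is the splitting field of x^3 - 751 over Q.)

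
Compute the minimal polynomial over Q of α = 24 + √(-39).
m_α(x) = x^2 - 48x + 615

From α - 24 = √(-39), squaring gives (α - 24)^2 = -39, i.e. α^2 - 48α + 576 = -39, so α^2 - 48α + 615 = 0. The discriminant of x^2 - 48x + 615 is (-48)^2 - 4·(615) = 2304 - 2460 = -156, and 4·(-39) is not a perfect square in Q since -39 is squarefree and ≠ 1. Hence x^2 - 48x + 615 is irreducible over Q and is the minimal polynomial of α.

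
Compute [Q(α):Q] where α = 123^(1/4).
[Q(α):Q] = 4

α is a root of x^4 - 123. By Eisenstein's criterion at the prime p = 3 (which divides the constant term 123 but p^2 = 9 does not, since 123 is squarefree), x^4 - 123 is irreducible over Q. Hence [Q(α):Q] = 4.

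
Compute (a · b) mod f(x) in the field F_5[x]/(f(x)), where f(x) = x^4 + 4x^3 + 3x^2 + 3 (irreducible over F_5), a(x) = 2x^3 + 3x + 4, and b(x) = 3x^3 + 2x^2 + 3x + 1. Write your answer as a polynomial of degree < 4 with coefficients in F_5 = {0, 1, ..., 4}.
a · b ≡ 2x^3 + 3x^2 + 3 (mod f(x))

Multiply in F_5[x]: a(x)·b(x) = (2x^3 + 3x + 4)·(3x^3 + 2x^2 + 3x + 1) = x^6 + 4x^5 + 2x^2 + 4. This has degree ≥ 4, so divide by f(x) over F_5: x^6 + 4x^5 + 2x^2 + 4 = (x^2 + 2)·(x^4 + 4x^3 + 3x^2 + 3) + (2x^3 + 3x^2 + 3). Hence a·b ≡ 2x^3 + 3x^2 + 3 (mod f). (F_5[x]/(f) is a field with 5^4 = 625 elements since f is irreducible of degree 4.)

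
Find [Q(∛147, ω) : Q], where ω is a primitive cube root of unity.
[Q(∛147, ω) : Q] = 6

[Q(∛147):Q] = 3 (min poly x^3 - 147, irreducible since 147 is not a perfect cube). [Q(ω):Q] = 2 (min poly x^2 + x + 1). Since Q(∛147) ⊂ R and ω ∉ R, we have ω ∉ Q(∛147), so x^2 + x + 1 remains irreducible over Q(∛147) and [Q(∛147, ω) : Q(∛147)] = 2. By the tower law, [Q(∛147, ω) : Q] = 3 · 2 = 6. (In fact Q(∛147, ω) is the splitting field of x^3 - 147 over Q.)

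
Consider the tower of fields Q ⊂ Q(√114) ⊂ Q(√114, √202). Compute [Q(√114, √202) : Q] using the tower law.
[Q(√114, √202) : Q] = 4

[Q(√114):Q] = 2 (min poly x^2 - 114, irreducible since 114 is squarefree > 1). For the top step, suppose √202 ∈ Q(√114), say √202 = c + d√114 with c, d ∈ Q. Squaring: 202 = c^2 + 114d^2 + 2cd√114. Since √114 ∉ Q this forces 2cd = 0. If d = 0 then √202 = c ∈ Q, contradicting 202 squarefree > 1. If c = 0 then 202 = 114d^2, so 114·202 = (114d)^2 is a perfect square in Q — but 114·202 = 23028 is not a perfect square (since 114 and 202 are distinct squarefree integers). Contradiction. Hence √202 ∉ Q(√114), so x^2 - 202 stays irreducible over Q(√114) and [Q(√114, √202) : Q(√114)] = 2. By the tower law, [Q(√114, √202) : Q] = 2 · 2 = 4.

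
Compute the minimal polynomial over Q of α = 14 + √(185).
m_α(x) = x^2 - 28x + 11

From α - 14 = √(185), squaring gives (α - 14)^2 = 185, i.e. α^2 - 28α + 196 = 185, so α^2 - 28α + 11 = 0. The discriminant of x^2 - 28x + 11 is (-28)^2 - 4·(11) = 784 - 44 = 740, and 4·(185) is not a perfect square in Q since 185 is squarefree and ≠ 1. Hence x^2 - 28x + 11 is irreducible over Q and is the minimal polynomial of α.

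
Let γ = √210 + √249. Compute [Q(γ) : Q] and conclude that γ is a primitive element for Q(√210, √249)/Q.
[Q(γ) : Q] = 4 (equivalently, Q(γ) = Q(√210, √249))

Obviously Q(γ) ⊆ Q(√210, √249), and [Q(√210, √249):Q] = 4 (since 210, 249 are distinct squarefree integers > 1 with 52290 not a perfect square). To show equality we compute the minimal polynomial of γ. From γ = √210 + √249: γ^2 = 210 + 2√(52290) + 249 = 459 + 2√(52290), so γ^2 - 459 = 2√(52290); squaring, (γ^2 - 459)^2 = 4·52290, i.e. γ^4 - 918γ^2 + 210681 - 209160 = 0, i.e. γ^4 - 918γ^2 + 1521 = 0. So γ is a root of x^4 - 918x^2 + 1521. This polynomial is irreducible over Q: it has no rational root (each ±√210 ± √249 is irrational), and any factorization into two quadratics over Q would force √(52290) ∈ Q (pairing opposite roots) or √210, √249 ∈ Q (other pairings), all impossible. Hence [Q(γ):Q] = 4 = [Q(√210, √249):Q], so Q(γ) = Q(√210, √249).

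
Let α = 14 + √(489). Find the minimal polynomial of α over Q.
m_α(x) = x^2 - 28x - 293

From α - 14 = √(489), squaring gives (α - 14)^2 = 489, i.e. α^2 - 28α + 196 = 489, so α^2 - 28α - 293 = 0. The discriminant of x^2 - 28x - 293 is (-28)^2 - 4·(-293) = 784 + 1172 = 1956, and 4·(489) is not a perfect square in Q since 489 is squarefree and ≠ 1. Hence x^2 - 28x - 293 is irreducible over Q and is the minimal polynomial of α.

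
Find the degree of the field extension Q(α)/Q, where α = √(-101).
[Q(α):Q] = 2

[Q(α):Q] equals the degree of the minimal polynomial of α. Here α^2 = -101 and x^2 + 101 is irreducible (d = -101 is squarefree, ≠ 1, hence not a square), so deg(m_α) = 2. Thus [Q(α):Q] = 2.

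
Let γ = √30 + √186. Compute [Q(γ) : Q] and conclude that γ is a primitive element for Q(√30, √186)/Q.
[Q(γ) : Q] = 4 (equivalently, Q(γ) = Q(√30, √186))

Obviously Q(γ) ⊆ Q(√30, √186), and [Q(√30, √186):Q] = 4 (since 30, 186 are distinct squarefree integers > 1 with 5580 not a perfect square). To show equality we compute the minimal polynomial of γ. From γ = √30 + √186: γ^2 = 30 + 2√(5580) + 186 = 216 + 2√(5580), so γ^2 - 216 = 2√(5580); squaring, (γ^2 - 216)^2 = 4·5580, i.e. γ^4 - 432γ^2 + 46656 - 22320 = 0, i.e. γ^4 - 432γ^2 + 24336 = 0. So γ is a root of x^4 - 432x^2 + 24336. This polynomial is irreducible over Q: it has no rational root (each ±√30 ± √186 is irrational), and any factorization into two quadratics over Q would force √(5580) ∈ Q (pairing opposite roots) or √30, √186 ∈ Q (other pairings), all impossible. Hence [Q(γ):Q] = 4 = [Q(√30, √186):Q], so Q(γ) = Q(√30, √186).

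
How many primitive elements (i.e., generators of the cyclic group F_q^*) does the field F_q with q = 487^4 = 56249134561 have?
There are φ(56249134560) = 14332723200 primitive elements

F_q^* is cyclic of order q - 1 = 56249134560. A cyclic group of order m has exactly φ(m) generators. Here m = 56249134560 = 2^5 · 3^5 · 5 · 37 · 61 · 641, so the number of primitive elements is φ(56249134560) = 14332723200.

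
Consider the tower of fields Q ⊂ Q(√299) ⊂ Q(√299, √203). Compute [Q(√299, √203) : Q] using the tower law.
[Q(√299, √203) : Q] = 4

[Q(√299):Q] = 2 (min poly x^2 - 299, irreducible since 299 is squarefree > 1). For the top step, suppose √203 ∈ Q(√299), say √203 = c + d√299 with c, d ∈ Q. Squaring: 203 = c^2 + 299d^2 + 2cd√299. Since √299 ∉ Q this forces 2cd = 0. If d = 0 then √203 = c ∈ Q, contradicting 203 squarefree > 1. If c = 0 then 203 = 299d^2, so 299·203 = (299d)^2 is a perfect square in Q — but 299·203 = 60697 is not a perfect square (since 299 and 203 are distinct squarefree integers). Contradiction. Hence √203 ∉ Q(√299), so x^2 - 203 stays irreducible over Q(√299) and [Q(√299, √203) : Q(√299)] = 2. By the tower law, [Q(√299, √203) : Q] = 2 · 2 = 4.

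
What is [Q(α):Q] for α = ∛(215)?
[Q(α):Q] = 3

The minimal polynomial of α is x^3 - 215, irreducible over Q since 215 is not a perfect cube (so x^3 - 215 has no rational root). Hence [Q(α):Q] = deg(m_α) = 3.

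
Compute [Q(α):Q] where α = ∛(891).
[Q(α):Q] = 3

The minimal polynomial of α is x^3 - 891, irreducible over Q since 891 is not a perfect cube (so x^3 - 891 has no rational root). Hence [Q(α):Q] = deg(m_α) = 3.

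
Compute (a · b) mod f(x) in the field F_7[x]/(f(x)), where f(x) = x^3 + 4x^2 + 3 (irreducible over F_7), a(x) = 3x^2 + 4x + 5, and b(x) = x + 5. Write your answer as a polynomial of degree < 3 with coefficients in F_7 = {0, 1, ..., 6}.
a · b ≡ 4x + 2 (mod f(x))

Multiply in F_7[x]: a(x)·b(x) = (3x^2 + 4x + 5)·(x + 5) = 3x^3 + 5x^2 + 4x + 4. This has degree ≥ 3, so divide by f(x) over F_7: 3x^3 + 5x^2 + 4x + 4 = (3)·(x^3 + 4x^2 + 3) + (4x + 2). Hence a·b ≡ 4x + 2 (mod f). (F_7[x]/(f) is a field with 7^3 = 343 elements since f is irreducible of degree 3.)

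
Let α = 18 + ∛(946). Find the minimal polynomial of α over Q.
m_α(x) = x^3 - 54x^2 + 972x - 6778

Set β = α - 18 = ∛(946), so β^3 = 946. Then (α - 18)^3 - 946 = 0, i.e. α is a root of g(x) = (x - 18)^3 - 946 = x^3 - 54x^2 + 972x - 6778. Since g(x) = h(x - 18) where h(x) = x^3 - 946, and h is irreducible over Q (because 946 is not a perfect cube, so h has no rational root, and a monic cubic with no rational root is irreducible), g is also irreducible (irreducibility is preserved under the substitution x → x - 18). Hence m_α(x) = x^3 - 54x^2 + 972x - 6778.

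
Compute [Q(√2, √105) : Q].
[Q(√2, √105) : Q] = 4

[Q(√2):Q] = 2 (min poly x^2 - 2, irreducible since 2 is squarefree > 1). For the top step, suppose √105 ∈ Q(√2), say √105 = c + d√2 with c, d ∈ Q. Squaring: 105 = c^2 + 2d^2 + 2cd√2. Since √2 ∉ Q this forces 2cd = 0. If d = 0 then √105 = c ∈ Q, contradicting 105 squarefree > 1. If c = 0 then 105 = 2d^2, so 2·105 = (2d)^2 is a perfect square in Q — but 2·105 = 210 is not a perfect square (since 2 and 105 are distinct squarefree integers). Contradiction. Hence √105 ∉ Q(√2), so x^2 - 105 stays irreducible over Q(√2) and [Q(√2, √105) : Q(√2)] = 2. By the tower law, [Q(√2, √105) : Q] = 2 · 2 = 4.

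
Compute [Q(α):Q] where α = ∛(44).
[Q(α):Q] = 3

The minimal polynomial of α is x^3 - 44, irreducible over Q since 44 is not a perfect cube (so x^3 - 44 has no rational root). Hence [Q(α):Q] = deg(m_α) = 3.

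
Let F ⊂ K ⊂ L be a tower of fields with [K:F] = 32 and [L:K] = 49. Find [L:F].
[L:F] = 1568

The tower law says that for any tower of field extensions F ⊂ K ⊂ L with finite degrees, [L:F] = [L:K] · [K:F]. Here this gives [L:F] = 49 · 32 = 1568.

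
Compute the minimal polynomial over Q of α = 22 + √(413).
m_α(x) = x^2 - 44x + 71

From α - 22 = √(413), squaring gives (α - 22)^2 = 413, i.e. α^2 - 44α + 484 = 413, so α^2 - 44α + 71 = 0. The discriminant of x^2 - 44x + 71 is (-44)^2 - 4·(71) = 1936 - 284 = 1652, and 4·(413) is not a perfect square in Q since 413 is squarefree and ≠ 1. Hence x^2 - 44x + 71 is irreducible over Q and is the minimal polynomial of α.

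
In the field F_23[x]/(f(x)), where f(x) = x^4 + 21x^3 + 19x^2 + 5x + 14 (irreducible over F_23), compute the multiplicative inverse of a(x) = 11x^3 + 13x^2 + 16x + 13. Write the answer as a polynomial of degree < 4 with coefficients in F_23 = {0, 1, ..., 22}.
a(x)^(-1) ≡ 8x^3 + 8x^2 + 13x + 1 (mod f(x))

Since f is irreducible over F_23, F_23[x]/(f) is a field and a(x) ≠ 0 has an inverse. Apply the extended Euclidean algorithm to f(x) and a(x) in F_23[x]: f(x) = (21x + 21)·a(x) + (8x^2 + 17x + 17);  a(x) = (10x + 12)·(8x^2 + 17x + 17) + (10x + 16);  (8x^2 + 17x + 17) = (10x + 11)·(10x + 16) + (2). The last nonzero remainder is the constant 2 = gcd(f, a) in F_23. Back-substituting through the division chain expresses 2 = s(x)·a(x) + t(x)·f(x) with s(x) ≡ 16x^3 + 16x^2 + 3x + 2 (mod f), so (16x^3 + 16x^2 + 3x + 2)·a(x) ≡ 2 (mod f). Multiplying by 2^(-1) ≡ 12 in F_23 gives a(x)^(-1) ≡ 12·(16x^3 + 16x^2 + 3x + 2) ≡ 8x^3 + 8x^2 + 13x + 1 (mod f). Check: (11x^3 + 13x^2 + 16x + 13)·(8x^3 + 8x^2 + 13x + 1) = 19x^6 + 8x^5 + 7x^4 + 21x^3 + 3x^2 + x + 13 ≡ 1 (mod x^4 + 21x^3 + 19x^2 + 5x + 14).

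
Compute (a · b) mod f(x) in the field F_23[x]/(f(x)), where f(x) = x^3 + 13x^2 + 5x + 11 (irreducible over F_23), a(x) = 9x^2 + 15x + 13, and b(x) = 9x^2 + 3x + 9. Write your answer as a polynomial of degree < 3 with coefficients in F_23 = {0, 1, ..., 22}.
a · b ≡ 13x^2 + 12x + 5 (mod f(x))

Multiply in F_23[x]: a(x)·b(x) = (9x^2 + 15x + 13)·(9x^2 + 3x + 9) = 12x^4 + x^3 + 13x^2 + 13x + 2. This has degree ≥ 3, so divide by f(x) over F_23: 12x^4 + x^3 + 13x^2 + 13x + 2 = (12x + 6)·(x^3 + 13x^2 + 5x + 11) + (13x^2 + 12x + 5). Hence a·b ≡ 13x^2 + 12x + 5 (mod f). (F_23[x]/(f) is a field with 23^3 = 12167 elements since f is irreducible of degree 3.)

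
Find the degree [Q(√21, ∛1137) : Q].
[Q(√21, ∛1137) : Q] = 6

Let L = Q(√21, ∛1137). Since Q(√21) ⊂ L and [Q(√21):Q] = 2, the tower law gives 2 | [L:Q]. Likewise Q(∛1137) ⊂ L with [Q(∛1137):Q] = 3 (because 1137 is not a perfect cube), so 3 | [L:Q]. As gcd(2,3) = 1, [L:Q] is divisible by 6. Conversely L is generated over Q by √21 and ∛1137, so [L:Q] ≤ 2·3 = 6. Therefore [Q(√21, ∛1137) : Q] = 6.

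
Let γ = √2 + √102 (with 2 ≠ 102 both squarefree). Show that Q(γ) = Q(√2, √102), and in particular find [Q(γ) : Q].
[Q(γ) : Q] = 4 (equivalently, Q(γ) = Q(√2, √102))

Obviously Q(γ) ⊆ Q(√2, √102), and [Q(√2, √102):Q] = 4 (since 2, 102 are distinct squarefree integers > 1 with 204 not a perfect square). To show equality we compute the minimal polynomial of γ. From γ = √2 + √102: γ^2 = 2 + 2√(204) + 102 = 104 + 2√(204), so γ^2 - 104 = 2√(204); squaring, (γ^2 - 104)^2 = 4·204, i.e. γ^4 - 208γ^2 + 10816 - 816 = 0, i.e. γ^4 - 208γ^2 + 10000 = 0. So γ is a root of x^4 - 208x^2 + 10000. This polynomial is irreducible over Q: it has no rational root (each ±√2 ± √102 is irrational), and any factorization into two quadratics over Q would force √(204) ∈ Q (pairing opposite roots) or √2, √102 ∈ Q (other pairings), all impossible. Hence [Q(γ):Q] = 4 = [Q(√2, √102):Q], so Q(γ) = Q(√2, √102).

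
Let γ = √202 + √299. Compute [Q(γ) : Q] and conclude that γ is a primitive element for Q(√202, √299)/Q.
[Q(γ) : Q] = 4 (equivalently, Q(γ) = Q(√202, √299))

Obviously Q(γ) ⊆ Q(√202, √299), and [Q(√202, √299):Q] = 4 (since 202, 299 are distinct squarefree integers > 1 with 60398 not a perfect square). To show equality we compute the minimal polynomial of γ. From γ = √202 + √299: γ^2 = 202 + 2√(60398) + 299 = 501 + 2√(60398), so γ^2 - 501 = 2√(60398); squaring, (γ^2 - 501)^2 = 4·60398, i.e. γ^4 - 1002γ^2 + 251001 - 241592 = 0, i.e. γ^4 - 1002γ^2 + 9409 = 0. So γ is a root of x^4 - 1002x^2 + 9409. This polynomial is irreducible over Q: it has no rational root (each ±√202 ± √299 is irrational), and any factorization into two quadratics over Q would force √(60398) ∈ Q (pairing opposite roots) or √202, √299 ∈ Q (other pairings), all impossible. Hence [Q(γ):Q] = 4 = [Q(√202, √299):Q], so Q(γ) = Q(√202, √299).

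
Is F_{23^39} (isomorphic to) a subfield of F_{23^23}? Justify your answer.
No: F_{23^39} is not a subfield of F_{23^23}

F_{p^m} embeds in F_{p^n} iff m | n. Here 39 ∤ 23 (since 23 = 0·39 + 23 with remainder 23 ≠ 0), so F_{23^39} is not a subfield of F_{23^23}. Equivalently: if it were, the tower law would give 39 = [F_{23^39}:F_23] dividing [F_{23^23}:F_23] = 23, contradiction.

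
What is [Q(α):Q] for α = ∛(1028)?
[Q(α):Q] = 3

The minimal polynomial of α is x^3 - 1028, irreducible over Q since 1028 is not a perfect cube (so x^3 - 1028 has no rational root). Hence [Q(α):Q] = deg(m_α) = 3.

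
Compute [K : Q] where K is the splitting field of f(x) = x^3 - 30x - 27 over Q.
[K : Q] = 6

By the rational root test, any rational root of the monic integer polynomial f(x) = x^3 - 30x - 27 must be an integer dividing the constant term -27, i.e. one of ±{1, 3, 9, 27}. Evaluating: f(1) = -56, f(-1) = 2, f(3) = -90, f(-3) = 36, f(9) = 432, f(-9) = -486, f(27) = 18846, f(-27) = -18900; none is 0, so f has no rational root and is therefore irreducible over Q (a cubic with no linear factor over a field is irreducible). For an irreducible cubic, the Galois group is A_3 or S_3 according as the discriminant disc(f) = -4a^3 - 27b^2 = -4·(-30)^3 - 27·(-27)^2 = 88317 is or is not a square in Q. Here disc(f) = 88317 is not a perfect square in Q, so the Galois group of f over Q is not contained in A_3 and must be all of S_3. The splitting field has degree |S_3| = 6 over Q, so [K : Q] = 6.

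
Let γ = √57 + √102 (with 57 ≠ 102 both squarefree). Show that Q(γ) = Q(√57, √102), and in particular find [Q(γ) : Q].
[Q(γ) : Q] = 4 (equivalently, Q(γ) = Q(√57, √102))

Obviously Q(γ) ⊆ Q(√57, √102), and [Q(√57, √102):Q] = 4 (since 57, 102 are distinct squarefree integers > 1 with 5814 not a perfect square). To show equality we compute the minimal polynomial of γ. From γ = √57 + √102: γ^2 = 57 + 2√(5814) + 102 = 159 + 2√(5814), so γ^2 - 159 = 2√(5814); squaring, (γ^2 - 159)^2 = 4·5814, i.e. γ^4 - 318γ^2 + 25281 - 23256 = 0, i.e. γ^4 - 318γ^2 + 2025 = 0. So γ is a root of x^4 - 318x^2 + 2025. This polynomial is irreducible over Q: it has no rational root (each ±√57 ± √102 is irrational), and any factorization into two quadratics over Q would force √(5814) ∈ Q (pairing opposite roots) or √57, √102 ∈ Q (other pairings), all impossible. Hence [Q(γ):Q] = 4 = [Q(√57, √102):Q], so Q(γ) = Q(√57, √102).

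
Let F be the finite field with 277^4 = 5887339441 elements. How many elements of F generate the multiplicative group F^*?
There are φ(5887339440) = 1490700288 primitive elements

F_q^* is cyclic of order q - 1 = 5887339440. A cyclic group of order m has exactly φ(m) generators. Here m = 5887339440 = 2^4 · 3 · 5 · 23 · 139 · 7673, so the number of primitive elements is φ(5887339440) = 1490700288.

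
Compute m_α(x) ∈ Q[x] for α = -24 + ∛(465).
m_α(x) = x^3 + 72x^2 + 1728x + 13359

Set β = α + 24 = ∛(465), so β^3 = 465. Then (α + 24)^3 - 465 = 0, i.e. α is a root of g(x) = (x + 24)^3 - 465 = x^3 + 72x^2 + 1728x + 13359. Since g(x) = h(x + 24) where h(x) = x^3 - 465, and h is irreducible over Q (because 465 is not a perfect cube, so h has no rational root, and a monic cubic with no rational root is irreducible), g is also irreducible (irreducibility is preserved under the substitution x → x + 24). Hence m_α(x) = x^3 + 72x^2 + 1728x + 13359.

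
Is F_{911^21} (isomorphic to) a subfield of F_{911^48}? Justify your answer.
No: F_{911^21} is not a subfield of F_{911^48}

F_{p^m} embeds in F_{p^n} iff m | n. Here 21 ∤ 48 (since 48 = 2·21 + 6 with remainder 6 ≠ 0), so F_{911^21} is not a subfield of F_{911^48}. Equivalently: if it were, the tower law would give 21 = [F_{911^21}:F_911] dividing [F_{911^48}:F_911] = 48, contradiction.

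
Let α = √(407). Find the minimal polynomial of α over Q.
m_α(x) = x^2 - 407

α satisfies α^2 - 407 = 0, so x^2 - 407 annihilates α. Since d = 407 is squarefree and ≠ 1, it is not a perfect square in Q, so x^2 - 407 has no rational root and is therefore irreducible over Q (a degree-2 polynomial over a field is irreducible iff it has no root). Hence m_α(x) = x^2 - 407.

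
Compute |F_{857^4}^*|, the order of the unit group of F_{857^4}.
|F_{857^4}^*| = 539415333600

F_{857^4} has 857^4 = 539415333601 elements; its multiplicative group consists of all nonzero elements, so |F_{857^4}^*| = 539415333601 - 1 = 539415333600. (It is cyclic since any finite subgroup of the multiplicative group of a field is cyclic.)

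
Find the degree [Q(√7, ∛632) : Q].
[Q(√7, ∛632) : Q] = 6

Let L = Q(√7, ∛632). Since Q(√7) ⊂ L and [Q(√7):Q] = 2, the tower law gives 2 | [L:Q]. Likewise Q(∛632) ⊂ L with [Q(∛632):Q] = 3 (because 632 is not a perfect cube), so 3 | [L:Q]. As gcd(2,3) = 1, [L:Q] is divisible by 6. Conversely L is generated over Q by √7 and ∛632, so [L:Q] ≤ 2·3 = 6. Therefore [Q(√7, ∛632) : Q] = 6.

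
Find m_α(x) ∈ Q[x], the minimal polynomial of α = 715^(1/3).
m_α(x) = x^3 - 715

α satisfies α^3 = 715, so x^3 - 715 annihilates α. By the rational root test, a rational root p/q (in lowest terms) of x^3 - 715 would satisfy p^3 = 715 q^3, forcing q = 1 and p^3 = 715; but 715 is not a perfect cube, contradiction. A monic cubic over Q with no rational root is irreducible (any nontrivial factorization would include a linear factor). Hence x^3 - 715 is the minimal polynomial of α, and in particular [Q(α):Q] = 3.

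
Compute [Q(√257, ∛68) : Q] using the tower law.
[Q(√257, ∛68) : Q] = 6

Let L = Q(√257, ∛68). Since Q(√257) ⊂ L and [Q(√257):Q] = 2, the tower law gives 2 | [L:Q]. Likewise Q(∛68) ⊂ L with [Q(∛68):Q] = 3 (because 68 is not a perfect cube), so 3 | [L:Q]. As gcd(2,3) = 1, [L:Q] is divisible by 6. Conversely L is generated over Q by √257 and ∛68, so [L:Q] ≤ 2·3 = 6. Therefore [Q(√257, ∛68) : Q] = 6.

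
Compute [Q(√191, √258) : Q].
[Q(√191, √258) : Q] = 4

[Q(√191):Q] = 2 (min poly x^2 - 191, irreducible since 191 is squarefree > 1). For the top step, suppose √258 ∈ Q(√191), say √258 = c + d√191 with c, d ∈ Q. Squaring: 258 = c^2 + 191d^2 + 2cd√191. Since √191 ∉ Q this forces 2cd = 0. If d = 0 then √258 = c ∈ Q, contradicting 258 squarefree > 1. If c = 0 then 258 = 191d^2, so 191·258 = (191d)^2 is a perfect square in Q — but 191·258 = 49278 is not a perfect square (since 191 and 258 are distinct squarefree integers). Contradiction. Hence √258 ∉ Q(√191), so x^2 - 258 stays irreducible over Q(√191) and [Q(√191, √258) : Q(√191)] = 2. By the tower law, [Q(√191, √258) : Q] = 2 · 2 = 4.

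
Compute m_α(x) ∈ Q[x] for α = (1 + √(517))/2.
m_α(x) = x^2 - x - 129

From 2α - 1 = √(517), squaring gives (2α - 1)^2 = 517, i.e. 4α^2 - 4α + 1 = 517, so α^2 - α + (1 - 517)/4 = 0. Since 517 ≡ 1 (mod 4), (1 - 517)/4 = -129 ∈ Z. The polynomial x^2 - x - 129 has discriminant 1 - 4·(-129) = 517, which is not a perfect square in Q (d = 517 is squarefree and ≠ 1), so x^2 - x - 129 is irreducible over Q. It is the minimal polynomial of α.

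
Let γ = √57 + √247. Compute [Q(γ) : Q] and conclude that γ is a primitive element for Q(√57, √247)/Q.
[Q(γ) : Q] = 4 (equivalently, Q(γ) = Q(√57, √247))

Obviously Q(γ) ⊆ Q(√57, √247), and [Q(√57, √247):Q] = 4 (since 57, 247 are distinct squarefree integers > 1 with 14079 not a perfect square). To show equality we compute the minimal polynomial of γ. From γ = √57 + √247: γ^2 = 57 + 2√(14079) + 247 = 304 + 2√(14079), so γ^2 - 304 = 2√(14079); squaring, (γ^2 - 304)^2 = 4·14079, i.e. γ^4 - 608γ^2 + 92416 - 56316 = 0, i.e. γ^4 - 608γ^2 + 36100 = 0. So γ is a root of x^4 - 608x^2 + 36100. This polynomial is irreducible over Q: it has no rational root (each ±√57 ± √247 is irrational), and any factorization into two quadratics over Q would force √(14079) ∈ Q (pairing opposite roots) or √57, √247 ∈ Q (other pairings), all impossible. Hence [Q(γ):Q] = 4 = [Q(√57, √247):Q], so Q(γ) = Q(√57, √247).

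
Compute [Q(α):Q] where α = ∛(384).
[Q(α):Q] = 3

The minimal polynomial of α is x^3 - 384, irreducible over Q since 384 is not a perfect cube (so x^3 - 384 has no rational root). Hence [Q(α):Q] = deg(m_α) = 3.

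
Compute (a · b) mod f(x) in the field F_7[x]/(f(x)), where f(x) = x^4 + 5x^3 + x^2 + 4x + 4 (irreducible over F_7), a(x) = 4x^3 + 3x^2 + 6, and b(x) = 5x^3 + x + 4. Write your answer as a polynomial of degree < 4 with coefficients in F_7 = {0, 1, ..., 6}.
a · b ≡ 4x^3 + 3x^2 + 5x + 5 (mod f(x))

Multiply in F_7[x]: a(x)·b(x) = (4x^3 + 3x^2 + 6)·(5x^3 + x + 4) = 6x^6 + x^5 + 4x^4 + 5x^2 + 6x + 3. This has degree ≥ 4, so divide by f(x) over F_7: 6x^6 + x^5 + 4x^4 + 5x^2 + 6x + 3 = (6x^2 + 6x + 3)·(x^4 + 5x^3 + x^2 + 4x + 4) + (4x^3 + 3x^2 + 5x + 5). Hence a·b ≡ 4x^3 + 3x^2 + 5x + 5 (mod f). (F_7[x]/(f) is a field with 7^4 = 2401 elements since f is irreducible of degree 4.)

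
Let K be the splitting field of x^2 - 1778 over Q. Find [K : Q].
[K : Q] = 2

f(x) = x^2 - 1778 factors as (x - √1778)(x + √1778). The splitting field is K = Q(√1778). Since 1778 is squarefree and > 1, it is not a perfect square, so x^2 - 1778 is irreducible over Q and [Q(√1778) : Q] = 2. Hence [K : Q] = 2.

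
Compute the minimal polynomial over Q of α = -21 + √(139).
m_α(x) = x^2 + 42x + 302

From α + 21 = √(139), squaring gives (α + 21)^2 = 139, i.e. α^2 + 42α + 441 = 139, so α^2 + 42α + 302 = 0. The discriminant of x^2 + 42x + 302 is (42)^2 - 4·(302) = 1764 - 1208 = 556, and 4·(139) is not a perfect square in Q since 139 is squarefree and ≠ 1. Hence x^2 + 42x + 302 is irreducible over Q and is the minimal polynomial of α.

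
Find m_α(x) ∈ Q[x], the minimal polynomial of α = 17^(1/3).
m_α(x) = x^3 - 17

α satisfies α^3 = 17, so x^3 - 17 annihilates α. By the rational root test, a rational root p/q (in lowest terms) of x^3 - 17 would satisfy p^3 = 17 q^3, forcing q = 1 and p^3 = 17; but 17 is not a perfect cube, contradiction. A monic cubic over Q with no rational root is irreducible (any nontrivial factorization would include a linear factor). Hence x^3 - 17 is the minimal polynomial of α, and in particular [Q(α):Q] = 3.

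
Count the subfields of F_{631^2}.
F_{631^2} has 2 subfields

The subfields of F_{p^n} are exactly the fields F_{p^d} for d | n (each is the fixed field of the unique index-d subgroup of Gal(F_{p^n}/F_p) ≅ Z/nZ). The divisors of n = 2 are {1, 2}, giving 2 subfields: F_{631^1}, F_{631^2}.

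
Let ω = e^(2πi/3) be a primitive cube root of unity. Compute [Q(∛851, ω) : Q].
[Q(∛851, ω) : Q] = 6

[Q(∛851):Q] = 3 (min poly x^3 - 851, irreducible since 851 is not a perfect cube). [Q(ω):Q] = 2 (min poly x^2 + x + 1). Since Q(∛851) ⊂ R and ω ∉ R, we have ω ∉ Q(∛851), so x^2 + x + 1 remains irreducible over Q(∛851) and [Q(∛851, ω) : Q(∛851)] = 2. By the tower law, [Q(∛851, ω) : Q] = 3 · 2 = 6. (In fact Q(∛851, ω) is the splitting field of x^3 - 851 over Q.)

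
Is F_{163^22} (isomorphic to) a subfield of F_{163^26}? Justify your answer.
No: F_{163^22} is not a subfield of F_{163^26}

F_{p^m} embeds in F_{p^n} iff m | n. Here 22 ∤ 26 (since 26 = 1·22 + 4 with remainder 4 ≠ 0), so F_{163^22} is not a subfield of F_{163^26}. Equivalently: if it were, the tower law would give 22 = [F_{163^22}:F_163] dividing [F_{163^26}:F_163] = 26, contradiction.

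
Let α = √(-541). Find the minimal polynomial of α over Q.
m_α(x) = x^2 + 541

α satisfies α^2 + 541 = 0, so x^2 + 541 annihilates α. Since d = -541 is squarefree and ≠ 1, it is not a perfect square in Q, so x^2 + 541 has no rational root and is therefore irreducible over Q (a degree-2 polynomial over a field is irreducible iff it has no root). Hence m_α(x) = x^2 + 541.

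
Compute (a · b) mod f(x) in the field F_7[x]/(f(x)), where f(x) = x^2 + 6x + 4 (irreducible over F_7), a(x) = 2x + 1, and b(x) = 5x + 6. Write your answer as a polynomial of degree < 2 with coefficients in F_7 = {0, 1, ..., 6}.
a · b ≡ 6x + 1 (mod f(x))

Multiply in F_7[x]: a(x)·b(x) = (2x + 1)·(5x + 6) = 3x^2 + 3x + 6. This has degree ≥ 2, so divide by f(x) over F_7: 3x^2 + 3x + 6 = (3)·(x^2 + 6x + 4) + (6x + 1). Hence a·b ≡ 6x + 1 (mod f). (F_7[x]/(f) is a field with 7^2 = 49 elements since f is irreducible of degree 2.)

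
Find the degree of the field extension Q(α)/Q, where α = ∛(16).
[Q(α):Q] = 3

The minimal polynomial of α is x^3 - 16, irreducible over Q since 16 is not a perfect cube (so x^3 - 16 has no rational root). Hence [Q(α):Q] = deg(m_α) = 3.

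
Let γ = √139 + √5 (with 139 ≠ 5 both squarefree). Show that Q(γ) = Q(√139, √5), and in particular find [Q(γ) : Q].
[Q(γ) : Q] = 4 (equivalently, Q(γ) = Q(√139, √5))

Obviously Q(γ) ⊆ Q(√139, √5), and [Q(√139, √5):Q] = 4 (since 139, 5 are distinct squarefree integers > 1 with 695 not a perfect square). To show equality we compute the minimal polynomial of γ. From γ = √139 + √5: γ^2 = 139 + 2√(695) + 5 = 144 + 2√(695), so γ^2 - 144 = 2√(695); squaring, (γ^2 - 144)^2 = 4·695, i.e. γ^4 - 288γ^2 + 20736 - 2780 = 0, i.e. γ^4 - 288γ^2 + 17956 = 0. So γ is a root of x^4 - 288x^2 + 17956. This polynomial is irreducible over Q: it has no rational root (each ±√139 ± √5 is irrational), and any factorization into two quadratics over Q would force √(695) ∈ Q (pairing opposite roots) or √139, √5 ∈ Q (other pairings), all impossible. Hence [Q(γ):Q] = 4 = [Q(√139, √5):Q], so Q(γ) = Q(√139, √5).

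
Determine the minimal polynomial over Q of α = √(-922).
m_α(x) = x^2 + 922

α satisfies α^2 + 922 = 0, so x^2 + 922 annihilates α. Since d = -922 is squarefree and ≠ 1, it is not a perfect square in Q, so x^2 + 922 has no rational root and is therefore irreducible over Q (a degree-2 polynomial over a field is irreducible iff it has no root). Hence m_α(x) = x^2 + 922.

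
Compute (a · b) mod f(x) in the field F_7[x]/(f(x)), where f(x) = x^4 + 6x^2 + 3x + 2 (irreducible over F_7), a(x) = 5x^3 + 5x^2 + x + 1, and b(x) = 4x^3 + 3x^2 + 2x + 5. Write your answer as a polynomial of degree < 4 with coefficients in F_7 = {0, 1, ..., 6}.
a · b ≡ 3x^3 + 4x^2 + 5 (mod f(x))

Multiply in F_7[x]: a(x)·b(x) = (5x^3 + 5x^2 + x + 1)·(4x^3 + 3x^2 + 2x + 5) = 6x^6 + x^4 + 2x^2 + 5. This has degree ≥ 4, so divide by f(x) over F_7: 6x^6 + x^4 + 2x^2 + 5 = (6x^2)·(x^4 + 6x^2 + 3x + 2) + (3x^3 + 4x^2 + 5). Hence a·b ≡ 3x^3 + 4x^2 + 5 (mod f). (F_7[x]/(f) is a field with 7^4 = 2401 elements since f is irreducible of degree 4.)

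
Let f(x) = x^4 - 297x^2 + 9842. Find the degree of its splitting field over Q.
[K : Q] = 4

Solving the quadratic in x^2: x^2 = (297 ± √(297^2 - 4·9842))/2 = (297 ± √48841)/2 = (297 ± 221)/2, giving x^2 = 38 or x^2 = 259. So f(x) = (x^2 - 38)(x^2 - 259) and the roots of f are ±√38, ±√259. Hence the splitting field is K = Q(√38, √259). Since 38 and 259 are distinct squarefree integers > 1, their product 9842 is not a perfect square, so √259 ∉ Q(√38). By the tower law [K:Q] = [Q(√38,√259):Q(√38)] · [Q(√38):Q] = 2 · 2 = 4.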